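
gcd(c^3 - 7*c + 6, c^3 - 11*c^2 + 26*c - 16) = c^2 - 3*c + 2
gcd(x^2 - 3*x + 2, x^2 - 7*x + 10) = x - 2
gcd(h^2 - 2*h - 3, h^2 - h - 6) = h - 3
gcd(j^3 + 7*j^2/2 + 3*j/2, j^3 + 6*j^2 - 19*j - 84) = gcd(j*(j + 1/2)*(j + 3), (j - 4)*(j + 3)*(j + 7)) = j + 3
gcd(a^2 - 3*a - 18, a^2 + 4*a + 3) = a + 3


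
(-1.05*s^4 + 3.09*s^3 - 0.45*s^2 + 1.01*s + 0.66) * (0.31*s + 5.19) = -0.3255*s^5 - 4.4916*s^4 + 15.8976*s^3 - 2.0224*s^2 + 5.4465*s + 3.4254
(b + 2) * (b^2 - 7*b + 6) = b^3 - 5*b^2 - 8*b + 12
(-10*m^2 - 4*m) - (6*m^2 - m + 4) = -16*m^2 - 3*m - 4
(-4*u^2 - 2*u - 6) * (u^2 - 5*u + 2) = -4*u^4 + 18*u^3 - 4*u^2 + 26*u - 12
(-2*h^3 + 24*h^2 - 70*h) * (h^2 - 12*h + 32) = -2*h^5 + 48*h^4 - 422*h^3 + 1608*h^2 - 2240*h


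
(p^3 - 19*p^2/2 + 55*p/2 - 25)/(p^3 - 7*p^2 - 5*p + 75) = (p^2 - 9*p/2 + 5)/(p^2 - 2*p - 15)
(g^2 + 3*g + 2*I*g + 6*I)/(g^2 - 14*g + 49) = (g^2 + g*(3 + 2*I) + 6*I)/(g^2 - 14*g + 49)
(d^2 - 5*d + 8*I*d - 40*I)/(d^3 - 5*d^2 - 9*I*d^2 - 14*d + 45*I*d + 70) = (d + 8*I)/(d^2 - 9*I*d - 14)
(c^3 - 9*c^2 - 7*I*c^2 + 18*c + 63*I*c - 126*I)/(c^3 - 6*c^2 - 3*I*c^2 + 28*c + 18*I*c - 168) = (c - 3)/(c + 4*I)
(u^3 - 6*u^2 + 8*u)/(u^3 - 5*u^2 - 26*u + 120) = u*(u - 2)/(u^2 - u - 30)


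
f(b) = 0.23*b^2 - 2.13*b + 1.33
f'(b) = 0.46*b - 2.13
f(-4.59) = 15.95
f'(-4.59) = -4.24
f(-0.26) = 1.90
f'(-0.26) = -2.25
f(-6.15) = 23.13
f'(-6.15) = -4.96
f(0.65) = 0.04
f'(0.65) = -1.83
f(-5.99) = 22.34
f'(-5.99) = -4.89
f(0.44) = 0.44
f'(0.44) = -1.93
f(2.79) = -2.82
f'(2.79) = -0.85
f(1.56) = -1.43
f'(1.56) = -1.41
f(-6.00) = 22.39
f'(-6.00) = -4.89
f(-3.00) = 9.79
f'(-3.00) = -3.51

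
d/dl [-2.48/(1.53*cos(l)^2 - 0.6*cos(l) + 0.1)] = (1.488 - 7.5888*cos(l))*sin(l)/(1.53*cos(l)^2 - 0.6*cos(l) + 0.1)^2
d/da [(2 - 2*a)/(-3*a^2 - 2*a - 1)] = 6*(-a^2 + 2*a + 1)/(9*a^4 + 12*a^3 + 10*a^2 + 4*a + 1)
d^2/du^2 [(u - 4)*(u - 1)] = 2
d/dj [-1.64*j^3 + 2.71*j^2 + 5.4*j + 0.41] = -4.92*j^2 + 5.42*j + 5.4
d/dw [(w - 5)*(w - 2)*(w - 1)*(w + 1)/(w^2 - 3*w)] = 2*(w^5 - 8*w^4 + 21*w^3 - 17*w^2 + 10*w - 15)/(w^2*(w^2 - 6*w + 9))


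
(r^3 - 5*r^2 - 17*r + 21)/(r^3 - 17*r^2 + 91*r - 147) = (r^2 + 2*r - 3)/(r^2 - 10*r + 21)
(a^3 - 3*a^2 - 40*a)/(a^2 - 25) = a*(a - 8)/(a - 5)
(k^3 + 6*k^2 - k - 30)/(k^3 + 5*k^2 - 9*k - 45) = (k - 2)/(k - 3)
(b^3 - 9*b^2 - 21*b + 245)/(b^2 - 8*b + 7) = (b^2 - 2*b - 35)/(b - 1)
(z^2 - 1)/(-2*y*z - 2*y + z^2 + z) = (1 - z)/(2*y - z)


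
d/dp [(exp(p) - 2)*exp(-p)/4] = exp(-p)/2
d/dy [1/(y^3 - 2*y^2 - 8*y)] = (-3*y^2 + 4*y + 8)/(y^2*(-y^2 + 2*y + 8)^2)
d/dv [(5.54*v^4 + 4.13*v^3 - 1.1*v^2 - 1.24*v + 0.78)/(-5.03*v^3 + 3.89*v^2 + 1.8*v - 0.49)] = (-27.8662*v^6 + 43.1012*v^5 + 40.4487*v^4 - 8.46479999999999*v^3 + 8.5427*v^2 - 4.9904*v - 0.7964)/(25.3009*v^6 - 39.1334*v^5 - 2.9759*v^4 + 18.9334*v^3 - 0.5722*v^2 - 1.764*v + 0.2401)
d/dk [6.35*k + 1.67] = 6.35000000000000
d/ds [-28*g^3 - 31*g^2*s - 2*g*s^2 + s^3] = -31*g^2 - 4*g*s + 3*s^2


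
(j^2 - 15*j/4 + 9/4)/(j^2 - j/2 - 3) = (-4*j^2 + 15*j - 9)/(2*(-2*j^2 + j + 6))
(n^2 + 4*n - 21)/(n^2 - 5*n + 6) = (n + 7)/(n - 2)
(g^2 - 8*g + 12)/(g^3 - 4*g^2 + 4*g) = (g - 6)/(g*(g - 2))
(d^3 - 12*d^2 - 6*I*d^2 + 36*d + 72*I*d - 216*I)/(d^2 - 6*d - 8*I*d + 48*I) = (d^2 - 6*d*(1 + I) + 36*I)/(d - 8*I)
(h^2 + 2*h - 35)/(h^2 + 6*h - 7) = (h - 5)/(h - 1)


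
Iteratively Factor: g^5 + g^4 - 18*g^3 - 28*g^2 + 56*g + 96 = (g - 2)*(g^4 + 3*g^3 - 12*g^2 - 52*g - 48) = (g - 4)*(g - 2)*(g^3 + 7*g^2 + 16*g + 12) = (g - 4)*(g - 2)*(g + 2)*(g^2 + 5*g + 6) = (g - 4)*(g - 2)*(g + 2)*(g + 3)*(g + 2)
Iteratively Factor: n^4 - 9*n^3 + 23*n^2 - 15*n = (n - 3)*(n^3 - 6*n^2 + 5*n) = (n - 5)*(n - 3)*(n^2 - n) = n*(n - 5)*(n - 3)*(n - 1)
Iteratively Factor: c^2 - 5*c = (c)*(c - 5)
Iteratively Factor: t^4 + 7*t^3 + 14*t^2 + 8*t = (t + 4)*(t^3 + 3*t^2 + 2*t) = (t + 1)*(t + 4)*(t^2 + 2*t) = (t + 1)*(t + 2)*(t + 4)*(t)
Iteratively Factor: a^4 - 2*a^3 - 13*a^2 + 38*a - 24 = (a + 4)*(a^3 - 6*a^2 + 11*a - 6) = (a - 1)*(a + 4)*(a^2 - 5*a + 6) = (a - 3)*(a - 1)*(a + 4)*(a - 2)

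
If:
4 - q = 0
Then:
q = 4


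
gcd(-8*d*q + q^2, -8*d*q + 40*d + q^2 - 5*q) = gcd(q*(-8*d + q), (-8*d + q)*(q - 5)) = -8*d + q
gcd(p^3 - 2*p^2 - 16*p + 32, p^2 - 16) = p^2 - 16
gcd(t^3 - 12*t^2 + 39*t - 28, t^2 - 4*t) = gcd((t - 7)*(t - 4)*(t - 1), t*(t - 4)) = t - 4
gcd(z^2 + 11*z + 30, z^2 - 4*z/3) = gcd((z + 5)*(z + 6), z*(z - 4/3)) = 1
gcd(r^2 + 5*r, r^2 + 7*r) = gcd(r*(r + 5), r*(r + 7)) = r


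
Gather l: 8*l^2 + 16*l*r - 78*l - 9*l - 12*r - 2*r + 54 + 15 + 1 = 8*l^2 + l*(16*r - 87) - 14*r + 70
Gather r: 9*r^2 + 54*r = 9*r^2 + 54*r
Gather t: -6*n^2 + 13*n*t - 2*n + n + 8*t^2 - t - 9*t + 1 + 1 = -6*n^2 - n + 8*t^2 + t*(13*n - 10) + 2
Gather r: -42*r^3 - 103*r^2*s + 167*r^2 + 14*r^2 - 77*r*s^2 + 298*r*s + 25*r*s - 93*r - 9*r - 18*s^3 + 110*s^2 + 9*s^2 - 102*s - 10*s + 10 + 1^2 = -42*r^3 + r^2*(181 - 103*s) + r*(-77*s^2 + 323*s - 102) - 18*s^3 + 119*s^2 - 112*s + 11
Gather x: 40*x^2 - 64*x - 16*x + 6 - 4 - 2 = 40*x^2 - 80*x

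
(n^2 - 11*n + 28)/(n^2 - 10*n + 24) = (n - 7)/(n - 6)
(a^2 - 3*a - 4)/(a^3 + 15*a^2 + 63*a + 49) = (a - 4)/(a^2 + 14*a + 49)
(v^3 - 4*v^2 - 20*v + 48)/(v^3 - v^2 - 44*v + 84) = (v + 4)/(v + 7)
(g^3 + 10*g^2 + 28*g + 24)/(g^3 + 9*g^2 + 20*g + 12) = (g + 2)/(g + 1)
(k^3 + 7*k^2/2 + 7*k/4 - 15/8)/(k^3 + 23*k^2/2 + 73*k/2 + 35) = (k^2 + k - 3/4)/(k^2 + 9*k + 14)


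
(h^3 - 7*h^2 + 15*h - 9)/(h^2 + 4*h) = (h^3 - 7*h^2 + 15*h - 9)/(h*(h + 4))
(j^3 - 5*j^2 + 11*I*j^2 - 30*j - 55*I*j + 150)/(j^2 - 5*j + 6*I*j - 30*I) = j + 5*I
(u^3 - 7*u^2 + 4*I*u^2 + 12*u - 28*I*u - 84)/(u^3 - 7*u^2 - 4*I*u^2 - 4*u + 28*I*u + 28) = (u + 6*I)/(u - 2*I)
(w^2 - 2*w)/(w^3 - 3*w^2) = (w - 2)/(w*(w - 3))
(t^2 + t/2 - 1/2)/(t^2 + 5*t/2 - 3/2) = (t + 1)/(t + 3)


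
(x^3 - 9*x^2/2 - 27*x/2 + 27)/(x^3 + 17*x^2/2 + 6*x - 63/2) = (x - 6)/(x + 7)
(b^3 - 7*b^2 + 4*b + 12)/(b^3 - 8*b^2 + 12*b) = (b + 1)/b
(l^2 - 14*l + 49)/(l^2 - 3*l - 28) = (l - 7)/(l + 4)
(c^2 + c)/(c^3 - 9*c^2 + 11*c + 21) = c/(c^2 - 10*c + 21)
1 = 1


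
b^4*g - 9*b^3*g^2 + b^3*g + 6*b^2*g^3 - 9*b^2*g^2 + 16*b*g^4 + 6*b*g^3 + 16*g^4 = (b - 8*g)*(b - 2*g)*(b + g)*(b*g + g)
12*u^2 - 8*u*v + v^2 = (-6*u + v)*(-2*u + v)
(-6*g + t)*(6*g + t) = -36*g^2 + t^2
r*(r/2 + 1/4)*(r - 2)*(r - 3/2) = r^4/2 - 3*r^3/2 + 5*r^2/8 + 3*r/4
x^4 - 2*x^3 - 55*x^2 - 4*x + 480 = (x - 8)*(x - 3)*(x + 4)*(x + 5)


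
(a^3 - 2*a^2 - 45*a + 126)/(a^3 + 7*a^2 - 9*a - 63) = (a - 6)/(a + 3)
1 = 1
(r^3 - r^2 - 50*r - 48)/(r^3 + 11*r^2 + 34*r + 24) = (r - 8)/(r + 4)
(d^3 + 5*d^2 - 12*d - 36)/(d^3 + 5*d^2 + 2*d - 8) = (d^2 + 3*d - 18)/(d^2 + 3*d - 4)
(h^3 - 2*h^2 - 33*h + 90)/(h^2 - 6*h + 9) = (h^2 + h - 30)/(h - 3)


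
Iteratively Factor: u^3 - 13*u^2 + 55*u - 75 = (u - 5)*(u^2 - 8*u + 15) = (u - 5)^2*(u - 3)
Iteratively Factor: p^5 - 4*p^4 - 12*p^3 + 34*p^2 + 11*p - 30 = (p + 3)*(p^4 - 7*p^3 + 9*p^2 + 7*p - 10) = (p - 5)*(p + 3)*(p^3 - 2*p^2 - p + 2) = (p - 5)*(p + 1)*(p + 3)*(p^2 - 3*p + 2) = (p - 5)*(p - 2)*(p + 1)*(p + 3)*(p - 1)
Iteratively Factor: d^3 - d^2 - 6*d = (d + 2)*(d^2 - 3*d) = (d - 3)*(d + 2)*(d)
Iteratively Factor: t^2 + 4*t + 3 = (t + 1)*(t + 3)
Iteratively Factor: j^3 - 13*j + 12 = (j + 4)*(j^2 - 4*j + 3) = (j - 3)*(j + 4)*(j - 1)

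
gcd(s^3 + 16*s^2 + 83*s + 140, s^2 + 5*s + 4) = s + 4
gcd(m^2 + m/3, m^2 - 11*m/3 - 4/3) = m + 1/3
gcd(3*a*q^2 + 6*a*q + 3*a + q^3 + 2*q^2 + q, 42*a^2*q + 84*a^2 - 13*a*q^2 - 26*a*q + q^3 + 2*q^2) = 1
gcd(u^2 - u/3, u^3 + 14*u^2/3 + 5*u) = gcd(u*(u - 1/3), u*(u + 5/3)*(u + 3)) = u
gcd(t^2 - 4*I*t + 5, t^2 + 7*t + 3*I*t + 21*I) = 1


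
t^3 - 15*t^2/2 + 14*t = t*(t - 4)*(t - 7/2)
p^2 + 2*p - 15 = (p - 3)*(p + 5)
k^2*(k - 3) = k^3 - 3*k^2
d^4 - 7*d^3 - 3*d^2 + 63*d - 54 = (d - 6)*(d - 3)*(d - 1)*(d + 3)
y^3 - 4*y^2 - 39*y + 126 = (y - 7)*(y - 3)*(y + 6)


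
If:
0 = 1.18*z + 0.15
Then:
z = -0.13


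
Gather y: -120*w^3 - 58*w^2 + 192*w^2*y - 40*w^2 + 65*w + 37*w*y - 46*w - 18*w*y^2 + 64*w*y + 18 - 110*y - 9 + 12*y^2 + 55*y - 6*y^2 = -120*w^3 - 98*w^2 + 19*w + y^2*(6 - 18*w) + y*(192*w^2 + 101*w - 55) + 9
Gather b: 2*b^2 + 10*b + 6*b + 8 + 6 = 2*b^2 + 16*b + 14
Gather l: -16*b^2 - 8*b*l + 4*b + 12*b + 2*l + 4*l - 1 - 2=-16*b^2 + 16*b + l*(6 - 8*b) - 3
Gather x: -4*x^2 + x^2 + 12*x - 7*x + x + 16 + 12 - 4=-3*x^2 + 6*x + 24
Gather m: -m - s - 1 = -m - s - 1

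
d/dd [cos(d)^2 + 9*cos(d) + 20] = -(2*cos(d) + 9)*sin(d)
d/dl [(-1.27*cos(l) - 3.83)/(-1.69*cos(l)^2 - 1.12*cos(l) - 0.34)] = (2.1463*cos(l)^2 + 12.9454*cos(l) + 3.8578)*sin(l)/(2.8561*cos(l)^4 + 3.7856*cos(l)^3 + 2.4036*cos(l)^2 + 0.7616*cos(l) + 0.1156)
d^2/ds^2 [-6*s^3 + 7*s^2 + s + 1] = 14 - 36*s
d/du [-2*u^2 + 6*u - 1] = 6 - 4*u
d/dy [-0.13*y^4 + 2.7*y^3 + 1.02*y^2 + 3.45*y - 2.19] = -0.52*y^3 + 8.1*y^2 + 2.04*y + 3.45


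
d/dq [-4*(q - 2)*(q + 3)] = -8*q - 4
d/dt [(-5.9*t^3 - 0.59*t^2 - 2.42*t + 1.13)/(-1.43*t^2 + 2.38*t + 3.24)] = (8.437*t^4 - 28.084*t^3 - 62.2128*t^2 - 0.5914*t - 10.5302)/(2.0449*t^4 - 6.8068*t^3 - 3.602*t^2 + 15.4224*t + 10.4976)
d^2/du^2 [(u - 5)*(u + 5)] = 2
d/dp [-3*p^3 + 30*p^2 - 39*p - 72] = -9*p^2 + 60*p - 39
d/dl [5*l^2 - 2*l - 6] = 10*l - 2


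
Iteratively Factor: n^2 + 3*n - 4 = (n - 1)*(n + 4)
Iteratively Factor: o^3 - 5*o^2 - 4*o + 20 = (o + 2)*(o^2 - 7*o + 10) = (o - 2)*(o + 2)*(o - 5)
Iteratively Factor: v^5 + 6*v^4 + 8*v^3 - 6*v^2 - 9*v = (v - 1)*(v^4 + 7*v^3 + 15*v^2 + 9*v) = v*(v - 1)*(v^3 + 7*v^2 + 15*v + 9) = v*(v - 1)*(v + 3)*(v^2 + 4*v + 3) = v*(v - 1)*(v + 3)^2*(v + 1)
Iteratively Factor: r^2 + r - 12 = (r - 3)*(r + 4)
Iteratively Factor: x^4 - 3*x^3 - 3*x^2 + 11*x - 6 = (x - 1)*(x^3 - 2*x^2 - 5*x + 6) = (x - 1)^2*(x^2 - x - 6) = (x - 1)^2*(x + 2)*(x - 3)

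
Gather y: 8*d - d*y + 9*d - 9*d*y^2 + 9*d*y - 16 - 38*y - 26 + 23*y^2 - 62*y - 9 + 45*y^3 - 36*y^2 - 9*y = 17*d + 45*y^3 + y^2*(-9*d - 13) + y*(8*d - 109) - 51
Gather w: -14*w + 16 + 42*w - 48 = 28*w - 32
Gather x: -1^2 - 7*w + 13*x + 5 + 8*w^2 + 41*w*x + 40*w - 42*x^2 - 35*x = 8*w^2 + 33*w - 42*x^2 + x*(41*w - 22) + 4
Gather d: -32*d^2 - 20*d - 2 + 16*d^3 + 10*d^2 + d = 16*d^3 - 22*d^2 - 19*d - 2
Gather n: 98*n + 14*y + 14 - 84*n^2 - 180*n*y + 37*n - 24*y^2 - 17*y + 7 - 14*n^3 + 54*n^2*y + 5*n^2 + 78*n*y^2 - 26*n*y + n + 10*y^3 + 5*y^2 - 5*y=-14*n^3 + n^2*(54*y - 79) + n*(78*y^2 - 206*y + 136) + 10*y^3 - 19*y^2 - 8*y + 21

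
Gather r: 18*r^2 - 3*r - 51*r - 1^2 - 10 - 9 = 18*r^2 - 54*r - 20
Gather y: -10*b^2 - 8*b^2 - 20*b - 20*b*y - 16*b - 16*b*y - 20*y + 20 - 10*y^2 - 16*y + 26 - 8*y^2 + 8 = -18*b^2 - 36*b - 18*y^2 + y*(-36*b - 36) + 54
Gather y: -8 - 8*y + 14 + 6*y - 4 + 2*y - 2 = 0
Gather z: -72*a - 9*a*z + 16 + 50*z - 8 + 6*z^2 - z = -72*a + 6*z^2 + z*(49 - 9*a) + 8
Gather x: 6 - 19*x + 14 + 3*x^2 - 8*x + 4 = 3*x^2 - 27*x + 24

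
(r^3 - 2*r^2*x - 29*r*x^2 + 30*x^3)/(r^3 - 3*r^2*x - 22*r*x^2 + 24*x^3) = (r + 5*x)/(r + 4*x)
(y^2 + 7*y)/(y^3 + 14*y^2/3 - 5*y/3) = 3*(y + 7)/(3*y^2 + 14*y - 5)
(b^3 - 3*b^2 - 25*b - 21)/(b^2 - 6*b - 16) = (-b^3 + 3*b^2 + 25*b + 21)/(-b^2 + 6*b + 16)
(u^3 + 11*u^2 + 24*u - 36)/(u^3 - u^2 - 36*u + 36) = (u + 6)/(u - 6)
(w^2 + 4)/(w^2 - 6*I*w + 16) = (w - 2*I)/(w - 8*I)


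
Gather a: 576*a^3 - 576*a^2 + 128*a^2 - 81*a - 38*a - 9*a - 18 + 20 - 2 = 576*a^3 - 448*a^2 - 128*a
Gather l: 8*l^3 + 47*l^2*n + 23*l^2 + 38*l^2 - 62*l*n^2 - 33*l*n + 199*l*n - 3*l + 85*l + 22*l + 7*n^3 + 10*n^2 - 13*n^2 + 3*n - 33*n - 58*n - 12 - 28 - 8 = 8*l^3 + l^2*(47*n + 61) + l*(-62*n^2 + 166*n + 104) + 7*n^3 - 3*n^2 - 88*n - 48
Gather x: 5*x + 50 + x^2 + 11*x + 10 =x^2 + 16*x + 60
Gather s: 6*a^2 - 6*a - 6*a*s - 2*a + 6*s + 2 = 6*a^2 - 8*a + s*(6 - 6*a) + 2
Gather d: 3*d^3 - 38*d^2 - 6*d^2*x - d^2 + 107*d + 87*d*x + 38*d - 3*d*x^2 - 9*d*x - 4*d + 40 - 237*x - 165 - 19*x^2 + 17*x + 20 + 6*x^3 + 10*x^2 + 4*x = 3*d^3 + d^2*(-6*x - 39) + d*(-3*x^2 + 78*x + 141) + 6*x^3 - 9*x^2 - 216*x - 105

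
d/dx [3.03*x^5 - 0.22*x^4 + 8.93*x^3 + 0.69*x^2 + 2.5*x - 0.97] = 15.15*x^4 - 0.88*x^3 + 26.79*x^2 + 1.38*x + 2.5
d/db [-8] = 0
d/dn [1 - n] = -1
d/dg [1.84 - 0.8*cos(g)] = 0.8*sin(g)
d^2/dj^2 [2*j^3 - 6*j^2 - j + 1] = 12*j - 12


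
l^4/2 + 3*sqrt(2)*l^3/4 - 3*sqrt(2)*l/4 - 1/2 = (l/2 + 1/2)*(l - 1)*(l + sqrt(2)/2)*(l + sqrt(2))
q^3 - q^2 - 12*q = q*(q - 4)*(q + 3)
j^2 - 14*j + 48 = (j - 8)*(j - 6)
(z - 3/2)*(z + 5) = z^2 + 7*z/2 - 15/2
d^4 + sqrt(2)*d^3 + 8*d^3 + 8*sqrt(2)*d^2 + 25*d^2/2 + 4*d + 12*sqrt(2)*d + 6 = (d + 2)*(d + 6)*(sqrt(2)*d/2 + 1/2)*(sqrt(2)*d + 1)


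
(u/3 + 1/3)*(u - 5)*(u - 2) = u^3/3 - 2*u^2 + u + 10/3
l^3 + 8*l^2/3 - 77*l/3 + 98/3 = (l - 7/3)*(l - 2)*(l + 7)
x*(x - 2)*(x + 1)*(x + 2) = x^4 + x^3 - 4*x^2 - 4*x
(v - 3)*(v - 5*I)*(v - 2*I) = v^3 - 3*v^2 - 7*I*v^2 - 10*v + 21*I*v + 30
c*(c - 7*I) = c^2 - 7*I*c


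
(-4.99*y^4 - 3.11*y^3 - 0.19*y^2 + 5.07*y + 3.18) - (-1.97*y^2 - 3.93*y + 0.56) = -4.99*y^4 - 3.11*y^3 + 1.78*y^2 + 9.0*y + 2.62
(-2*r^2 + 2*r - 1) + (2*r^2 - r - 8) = r - 9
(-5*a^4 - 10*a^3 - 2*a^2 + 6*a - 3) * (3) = -15*a^4 - 30*a^3 - 6*a^2 + 18*a - 9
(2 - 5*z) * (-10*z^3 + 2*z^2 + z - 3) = 50*z^4 - 30*z^3 - z^2 + 17*z - 6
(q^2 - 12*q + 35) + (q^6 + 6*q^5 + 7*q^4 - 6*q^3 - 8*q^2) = q^6 + 6*q^5 + 7*q^4 - 6*q^3 - 7*q^2 - 12*q + 35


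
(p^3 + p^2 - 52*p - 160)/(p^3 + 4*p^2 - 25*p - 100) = (p - 8)/(p - 5)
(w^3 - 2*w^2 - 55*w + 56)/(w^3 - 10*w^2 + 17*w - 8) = (w + 7)/(w - 1)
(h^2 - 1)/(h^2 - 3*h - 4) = (h - 1)/(h - 4)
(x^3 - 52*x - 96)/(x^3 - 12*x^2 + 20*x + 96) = (x + 6)/(x - 6)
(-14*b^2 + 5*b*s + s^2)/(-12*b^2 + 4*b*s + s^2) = (7*b + s)/(6*b + s)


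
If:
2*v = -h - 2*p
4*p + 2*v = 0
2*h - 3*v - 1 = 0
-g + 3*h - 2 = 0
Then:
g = -7/5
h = 1/5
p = 1/10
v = -1/5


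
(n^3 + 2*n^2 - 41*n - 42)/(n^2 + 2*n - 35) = (n^2 - 5*n - 6)/(n - 5)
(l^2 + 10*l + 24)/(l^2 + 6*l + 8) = (l + 6)/(l + 2)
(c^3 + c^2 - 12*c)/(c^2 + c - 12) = c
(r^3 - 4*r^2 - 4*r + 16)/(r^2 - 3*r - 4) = (r^2 - 4)/(r + 1)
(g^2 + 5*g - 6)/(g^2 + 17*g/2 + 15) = 2*(g - 1)/(2*g + 5)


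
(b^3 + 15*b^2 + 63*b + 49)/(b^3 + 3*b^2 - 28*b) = (b^2 + 8*b + 7)/(b*(b - 4))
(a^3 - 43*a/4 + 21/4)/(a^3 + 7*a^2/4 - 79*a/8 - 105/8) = 2*(2*a - 1)/(4*a + 5)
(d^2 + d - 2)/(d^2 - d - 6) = (d - 1)/(d - 3)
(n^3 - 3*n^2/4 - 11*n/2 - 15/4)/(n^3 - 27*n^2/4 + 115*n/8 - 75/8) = 2*(4*n^2 + 9*n + 5)/(8*n^2 - 30*n + 25)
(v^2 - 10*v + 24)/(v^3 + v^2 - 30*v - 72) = (v - 4)/(v^2 + 7*v + 12)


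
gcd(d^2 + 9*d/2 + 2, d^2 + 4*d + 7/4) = d + 1/2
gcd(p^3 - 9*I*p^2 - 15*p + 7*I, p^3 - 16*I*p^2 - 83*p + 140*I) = p - 7*I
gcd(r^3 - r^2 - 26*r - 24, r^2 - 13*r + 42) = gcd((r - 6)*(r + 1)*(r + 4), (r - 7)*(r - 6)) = r - 6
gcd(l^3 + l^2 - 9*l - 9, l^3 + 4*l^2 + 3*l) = l^2 + 4*l + 3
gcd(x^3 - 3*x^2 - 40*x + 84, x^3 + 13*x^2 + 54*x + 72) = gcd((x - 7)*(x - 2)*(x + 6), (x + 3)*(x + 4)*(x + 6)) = x + 6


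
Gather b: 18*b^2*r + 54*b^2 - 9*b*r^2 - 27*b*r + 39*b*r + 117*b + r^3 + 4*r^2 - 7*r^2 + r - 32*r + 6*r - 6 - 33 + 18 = b^2*(18*r + 54) + b*(-9*r^2 + 12*r + 117) + r^3 - 3*r^2 - 25*r - 21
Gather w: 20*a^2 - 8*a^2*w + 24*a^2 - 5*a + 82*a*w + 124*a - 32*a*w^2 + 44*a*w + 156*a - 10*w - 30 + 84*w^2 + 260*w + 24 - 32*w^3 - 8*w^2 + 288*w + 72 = 44*a^2 + 275*a - 32*w^3 + w^2*(76 - 32*a) + w*(-8*a^2 + 126*a + 538) + 66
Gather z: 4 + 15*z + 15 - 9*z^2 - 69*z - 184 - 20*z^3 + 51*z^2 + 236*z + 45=-20*z^3 + 42*z^2 + 182*z - 120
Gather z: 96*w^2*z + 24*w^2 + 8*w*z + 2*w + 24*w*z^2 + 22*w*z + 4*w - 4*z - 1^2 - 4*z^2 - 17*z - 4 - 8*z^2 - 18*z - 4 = 24*w^2 + 6*w + z^2*(24*w - 12) + z*(96*w^2 + 30*w - 39) - 9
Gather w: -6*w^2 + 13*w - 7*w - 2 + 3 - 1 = -6*w^2 + 6*w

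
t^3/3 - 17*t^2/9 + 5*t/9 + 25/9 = (t/3 + 1/3)*(t - 5)*(t - 5/3)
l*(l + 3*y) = l^2 + 3*l*y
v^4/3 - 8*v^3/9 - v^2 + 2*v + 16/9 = (v/3 + 1/3)*(v - 8/3)*(v - 2)*(v + 1)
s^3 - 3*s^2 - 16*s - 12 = (s - 6)*(s + 1)*(s + 2)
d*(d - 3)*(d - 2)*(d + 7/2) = d^4 - 3*d^3/2 - 23*d^2/2 + 21*d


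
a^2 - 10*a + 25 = (a - 5)^2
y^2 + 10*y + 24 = (y + 4)*(y + 6)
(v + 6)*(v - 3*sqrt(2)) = v^2 - 3*sqrt(2)*v + 6*v - 18*sqrt(2)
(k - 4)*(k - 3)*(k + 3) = k^3 - 4*k^2 - 9*k + 36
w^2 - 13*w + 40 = (w - 8)*(w - 5)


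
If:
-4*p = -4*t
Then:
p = t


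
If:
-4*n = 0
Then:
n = 0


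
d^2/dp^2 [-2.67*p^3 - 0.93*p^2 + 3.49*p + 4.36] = -16.02*p - 1.86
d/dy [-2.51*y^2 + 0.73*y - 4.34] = 0.73 - 5.02*y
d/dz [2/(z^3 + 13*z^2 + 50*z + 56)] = 2*(-3*z^2 - 26*z - 50)/(z^3 + 13*z^2 + 50*z + 56)^2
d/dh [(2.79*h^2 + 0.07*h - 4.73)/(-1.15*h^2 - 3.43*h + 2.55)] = (-9.4892*h^2 + 3.35*h - 16.0454)/(1.3225*h^4 + 7.889*h^3 + 5.8999*h^2 - 17.493*h + 6.5025)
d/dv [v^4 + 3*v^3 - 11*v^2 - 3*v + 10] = 4*v^3 + 9*v^2 - 22*v - 3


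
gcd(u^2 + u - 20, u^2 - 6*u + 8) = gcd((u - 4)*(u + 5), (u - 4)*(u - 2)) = u - 4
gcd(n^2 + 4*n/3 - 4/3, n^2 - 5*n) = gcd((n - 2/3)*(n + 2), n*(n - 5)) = 1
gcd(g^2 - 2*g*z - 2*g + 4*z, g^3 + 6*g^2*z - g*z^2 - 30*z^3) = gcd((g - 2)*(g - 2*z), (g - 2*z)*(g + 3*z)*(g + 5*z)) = -g + 2*z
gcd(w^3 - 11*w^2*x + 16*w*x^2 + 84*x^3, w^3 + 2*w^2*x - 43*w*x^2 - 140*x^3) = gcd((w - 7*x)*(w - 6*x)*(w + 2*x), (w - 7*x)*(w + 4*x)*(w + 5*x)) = -w + 7*x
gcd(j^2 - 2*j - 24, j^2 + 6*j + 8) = j + 4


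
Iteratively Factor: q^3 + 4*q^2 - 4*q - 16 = (q - 2)*(q^2 + 6*q + 8) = (q - 2)*(q + 4)*(q + 2)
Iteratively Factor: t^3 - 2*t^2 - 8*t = (t - 4)*(t^2 + 2*t) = t*(t - 4)*(t + 2)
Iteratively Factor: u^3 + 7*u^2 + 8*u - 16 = (u - 1)*(u^2 + 8*u + 16) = (u - 1)*(u + 4)*(u + 4)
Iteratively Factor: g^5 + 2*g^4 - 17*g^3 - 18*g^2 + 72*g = (g - 2)*(g^4 + 4*g^3 - 9*g^2 - 36*g) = (g - 2)*(g + 3)*(g^3 + g^2 - 12*g) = (g - 2)*(g + 3)*(g + 4)*(g^2 - 3*g) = g*(g - 2)*(g + 3)*(g + 4)*(g - 3)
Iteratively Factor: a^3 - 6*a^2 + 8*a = (a)*(a^2 - 6*a + 8) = a*(a - 2)*(a - 4)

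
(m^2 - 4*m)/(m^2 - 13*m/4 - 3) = 4*m/(4*m + 3)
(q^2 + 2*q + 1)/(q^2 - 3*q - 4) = (q + 1)/(q - 4)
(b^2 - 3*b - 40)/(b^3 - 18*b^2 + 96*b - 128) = (b + 5)/(b^2 - 10*b + 16)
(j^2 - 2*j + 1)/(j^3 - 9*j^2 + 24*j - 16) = (j - 1)/(j^2 - 8*j + 16)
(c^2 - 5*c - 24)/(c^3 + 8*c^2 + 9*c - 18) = (c - 8)/(c^2 + 5*c - 6)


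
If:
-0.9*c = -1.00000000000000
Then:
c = 1.11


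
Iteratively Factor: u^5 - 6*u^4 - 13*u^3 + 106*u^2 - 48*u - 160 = (u - 4)*(u^4 - 2*u^3 - 21*u^2 + 22*u + 40) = (u - 4)*(u - 2)*(u^3 - 21*u - 20) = (u - 5)*(u - 4)*(u - 2)*(u^2 + 5*u + 4) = (u - 5)*(u - 4)*(u - 2)*(u + 4)*(u + 1)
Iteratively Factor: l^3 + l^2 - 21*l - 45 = (l - 5)*(l^2 + 6*l + 9) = (l - 5)*(l + 3)*(l + 3)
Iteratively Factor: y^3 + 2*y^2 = (y)*(y^2 + 2*y) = y*(y + 2)*(y)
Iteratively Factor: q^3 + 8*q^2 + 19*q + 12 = (q + 3)*(q^2 + 5*q + 4) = (q + 3)*(q + 4)*(q + 1)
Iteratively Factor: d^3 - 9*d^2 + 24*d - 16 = (d - 4)*(d^2 - 5*d + 4) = (d - 4)*(d - 1)*(d - 4)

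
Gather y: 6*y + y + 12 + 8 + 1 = 7*y + 21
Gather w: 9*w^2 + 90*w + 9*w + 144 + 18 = 9*w^2 + 99*w + 162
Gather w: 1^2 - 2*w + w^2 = w^2 - 2*w + 1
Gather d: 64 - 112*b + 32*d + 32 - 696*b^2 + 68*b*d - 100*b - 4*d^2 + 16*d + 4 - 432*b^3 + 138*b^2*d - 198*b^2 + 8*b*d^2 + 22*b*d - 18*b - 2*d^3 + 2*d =-432*b^3 - 894*b^2 - 230*b - 2*d^3 + d^2*(8*b - 4) + d*(138*b^2 + 90*b + 50) + 100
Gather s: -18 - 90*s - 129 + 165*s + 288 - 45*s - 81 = 30*s + 60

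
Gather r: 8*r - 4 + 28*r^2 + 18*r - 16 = 28*r^2 + 26*r - 20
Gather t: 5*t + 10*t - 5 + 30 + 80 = 15*t + 105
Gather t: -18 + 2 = -16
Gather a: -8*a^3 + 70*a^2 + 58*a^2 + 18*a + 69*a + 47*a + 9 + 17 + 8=-8*a^3 + 128*a^2 + 134*a + 34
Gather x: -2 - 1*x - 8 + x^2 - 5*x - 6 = x^2 - 6*x - 16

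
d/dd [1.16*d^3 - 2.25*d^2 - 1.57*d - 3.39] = 3.48*d^2 - 4.5*d - 1.57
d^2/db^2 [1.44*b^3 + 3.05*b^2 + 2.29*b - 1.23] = 8.64*b + 6.1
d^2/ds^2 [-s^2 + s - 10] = -2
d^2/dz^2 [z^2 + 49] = 2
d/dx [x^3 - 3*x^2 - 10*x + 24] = 3*x^2 - 6*x - 10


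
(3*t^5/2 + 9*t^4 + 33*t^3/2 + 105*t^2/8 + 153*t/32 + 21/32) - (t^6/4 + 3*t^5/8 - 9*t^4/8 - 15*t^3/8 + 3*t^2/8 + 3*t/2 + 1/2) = -t^6/4 + 9*t^5/8 + 81*t^4/8 + 147*t^3/8 + 51*t^2/4 + 105*t/32 + 5/32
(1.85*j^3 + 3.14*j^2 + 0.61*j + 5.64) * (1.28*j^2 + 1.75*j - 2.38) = 2.368*j^5 + 7.2567*j^4 + 1.8728*j^3 + 0.813499999999999*j^2 + 8.4182*j - 13.4232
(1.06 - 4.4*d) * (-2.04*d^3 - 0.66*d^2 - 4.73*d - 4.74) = 8.976*d^4 + 0.7416*d^3 + 20.1124*d^2 + 15.8422*d - 5.0244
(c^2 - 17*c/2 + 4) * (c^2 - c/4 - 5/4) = c^4 - 35*c^3/4 + 39*c^2/8 + 77*c/8 - 5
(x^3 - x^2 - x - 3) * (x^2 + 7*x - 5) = x^5 + 6*x^4 - 13*x^3 - 5*x^2 - 16*x + 15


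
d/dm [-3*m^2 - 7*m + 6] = -6*m - 7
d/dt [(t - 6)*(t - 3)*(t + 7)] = 3*t^2 - 4*t - 45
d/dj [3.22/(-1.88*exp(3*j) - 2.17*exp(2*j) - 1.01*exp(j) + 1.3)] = (18.1608*exp(2*j) + 13.9748*exp(j) + 3.2522)*exp(j)/(1.88*exp(3*j) + 2.17*exp(2*j) + 1.01*exp(j) - 1.3)^2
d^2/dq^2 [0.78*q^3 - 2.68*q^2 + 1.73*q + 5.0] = 4.68*q - 5.36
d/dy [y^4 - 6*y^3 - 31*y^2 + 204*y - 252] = 4*y^3 - 18*y^2 - 62*y + 204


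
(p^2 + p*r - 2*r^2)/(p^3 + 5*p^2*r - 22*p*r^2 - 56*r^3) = (p - r)/(p^2 + 3*p*r - 28*r^2)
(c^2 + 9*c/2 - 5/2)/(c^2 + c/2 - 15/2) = (2*c^2 + 9*c - 5)/(2*c^2 + c - 15)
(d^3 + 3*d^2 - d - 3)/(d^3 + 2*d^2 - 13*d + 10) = (d^2 + 4*d + 3)/(d^2 + 3*d - 10)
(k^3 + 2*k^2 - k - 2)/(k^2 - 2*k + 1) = (k^2 + 3*k + 2)/(k - 1)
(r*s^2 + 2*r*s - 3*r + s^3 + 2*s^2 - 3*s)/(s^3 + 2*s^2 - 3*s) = (r + s)/s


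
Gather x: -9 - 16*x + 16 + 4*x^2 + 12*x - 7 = 4*x^2 - 4*x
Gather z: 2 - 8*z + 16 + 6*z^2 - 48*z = 6*z^2 - 56*z + 18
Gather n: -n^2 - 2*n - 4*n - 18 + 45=-n^2 - 6*n + 27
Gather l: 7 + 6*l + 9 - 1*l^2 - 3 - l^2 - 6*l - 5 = 8 - 2*l^2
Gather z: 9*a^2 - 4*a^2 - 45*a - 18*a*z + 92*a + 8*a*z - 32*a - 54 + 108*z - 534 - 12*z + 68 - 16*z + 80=5*a^2 + 15*a + z*(80 - 10*a) - 440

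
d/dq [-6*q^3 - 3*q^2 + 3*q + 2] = -18*q^2 - 6*q + 3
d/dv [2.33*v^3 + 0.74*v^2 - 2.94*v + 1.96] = 6.99*v^2 + 1.48*v - 2.94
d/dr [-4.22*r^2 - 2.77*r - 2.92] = -8.44*r - 2.77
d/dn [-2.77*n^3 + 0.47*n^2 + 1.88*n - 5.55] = -8.31*n^2 + 0.94*n + 1.88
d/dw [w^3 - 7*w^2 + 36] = w*(3*w - 14)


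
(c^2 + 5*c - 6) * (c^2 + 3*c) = c^4 + 8*c^3 + 9*c^2 - 18*c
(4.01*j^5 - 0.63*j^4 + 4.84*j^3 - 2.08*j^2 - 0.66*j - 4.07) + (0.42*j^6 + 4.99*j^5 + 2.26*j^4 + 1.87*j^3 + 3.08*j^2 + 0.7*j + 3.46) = 0.42*j^6 + 9.0*j^5 + 1.63*j^4 + 6.71*j^3 + 1.0*j^2 + 0.0399999999999999*j - 0.61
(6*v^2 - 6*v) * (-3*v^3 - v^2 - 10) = -18*v^5 + 12*v^4 + 6*v^3 - 60*v^2 + 60*v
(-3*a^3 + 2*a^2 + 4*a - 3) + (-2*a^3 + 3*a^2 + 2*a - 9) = -5*a^3 + 5*a^2 + 6*a - 12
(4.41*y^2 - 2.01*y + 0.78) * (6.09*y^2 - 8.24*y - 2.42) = 26.8569*y^4 - 48.5793*y^3 + 10.6404*y^2 - 1.563*y - 1.8876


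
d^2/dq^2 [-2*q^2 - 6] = -4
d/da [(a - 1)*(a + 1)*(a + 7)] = 3*a^2 + 14*a - 1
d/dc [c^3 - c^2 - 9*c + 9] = 3*c^2 - 2*c - 9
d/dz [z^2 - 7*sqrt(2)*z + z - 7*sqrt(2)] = 2*z - 7*sqrt(2) + 1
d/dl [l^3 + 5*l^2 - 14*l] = 3*l^2 + 10*l - 14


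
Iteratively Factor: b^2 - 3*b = (b)*(b - 3)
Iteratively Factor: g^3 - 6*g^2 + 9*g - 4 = (g - 1)*(g^2 - 5*g + 4) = (g - 4)*(g - 1)*(g - 1)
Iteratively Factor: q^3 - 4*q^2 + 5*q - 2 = (q - 2)*(q^2 - 2*q + 1) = (q - 2)*(q - 1)*(q - 1)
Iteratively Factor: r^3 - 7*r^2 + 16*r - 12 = (r - 2)*(r^2 - 5*r + 6) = (r - 2)^2*(r - 3)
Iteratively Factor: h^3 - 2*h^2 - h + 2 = (h - 1)*(h^2 - h - 2) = (h - 2)*(h - 1)*(h + 1)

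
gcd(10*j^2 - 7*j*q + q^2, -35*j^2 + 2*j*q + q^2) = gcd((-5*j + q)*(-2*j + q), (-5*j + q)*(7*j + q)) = -5*j + q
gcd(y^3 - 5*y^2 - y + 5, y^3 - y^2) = y - 1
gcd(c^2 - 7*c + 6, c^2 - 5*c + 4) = c - 1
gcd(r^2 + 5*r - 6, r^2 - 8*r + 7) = r - 1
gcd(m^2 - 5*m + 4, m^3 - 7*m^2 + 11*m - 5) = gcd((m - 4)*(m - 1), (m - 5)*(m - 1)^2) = m - 1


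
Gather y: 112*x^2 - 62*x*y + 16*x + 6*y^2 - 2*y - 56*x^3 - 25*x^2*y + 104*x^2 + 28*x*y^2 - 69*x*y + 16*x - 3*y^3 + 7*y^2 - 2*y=-56*x^3 + 216*x^2 + 32*x - 3*y^3 + y^2*(28*x + 13) + y*(-25*x^2 - 131*x - 4)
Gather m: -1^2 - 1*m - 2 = -m - 3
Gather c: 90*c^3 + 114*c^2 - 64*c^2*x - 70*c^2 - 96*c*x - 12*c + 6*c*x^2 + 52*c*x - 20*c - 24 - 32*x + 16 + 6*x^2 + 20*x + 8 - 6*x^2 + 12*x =90*c^3 + c^2*(44 - 64*x) + c*(6*x^2 - 44*x - 32)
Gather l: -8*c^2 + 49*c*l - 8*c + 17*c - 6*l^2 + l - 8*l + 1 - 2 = -8*c^2 + 9*c - 6*l^2 + l*(49*c - 7) - 1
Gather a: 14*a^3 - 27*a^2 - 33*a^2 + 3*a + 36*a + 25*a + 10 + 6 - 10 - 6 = 14*a^3 - 60*a^2 + 64*a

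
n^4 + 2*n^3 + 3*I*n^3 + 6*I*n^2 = n^2*(n + 2)*(n + 3*I)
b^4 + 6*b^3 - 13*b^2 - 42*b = b*(b - 3)*(b + 2)*(b + 7)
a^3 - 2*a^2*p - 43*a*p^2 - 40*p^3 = (a - 8*p)*(a + p)*(a + 5*p)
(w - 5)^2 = w^2 - 10*w + 25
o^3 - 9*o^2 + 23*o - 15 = (o - 5)*(o - 3)*(o - 1)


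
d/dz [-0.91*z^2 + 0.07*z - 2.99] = 0.07 - 1.82*z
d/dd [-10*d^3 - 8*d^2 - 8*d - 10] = -30*d^2 - 16*d - 8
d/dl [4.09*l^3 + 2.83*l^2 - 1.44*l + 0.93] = 12.27*l^2 + 5.66*l - 1.44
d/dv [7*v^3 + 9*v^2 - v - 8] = 21*v^2 + 18*v - 1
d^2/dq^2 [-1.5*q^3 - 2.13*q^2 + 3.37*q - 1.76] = -9.0*q - 4.26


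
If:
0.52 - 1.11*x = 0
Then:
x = 0.47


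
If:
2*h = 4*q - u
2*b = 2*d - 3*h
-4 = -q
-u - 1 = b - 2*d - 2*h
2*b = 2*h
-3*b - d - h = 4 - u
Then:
No Solution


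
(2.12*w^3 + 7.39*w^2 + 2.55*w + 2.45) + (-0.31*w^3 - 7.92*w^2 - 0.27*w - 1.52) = 1.81*w^3 - 0.53*w^2 + 2.28*w + 0.93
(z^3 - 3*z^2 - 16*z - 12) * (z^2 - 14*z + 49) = z^5 - 17*z^4 + 75*z^3 + 65*z^2 - 616*z - 588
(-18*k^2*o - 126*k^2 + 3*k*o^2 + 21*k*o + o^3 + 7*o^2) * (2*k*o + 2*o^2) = -36*k^3*o^2 - 252*k^3*o - 30*k^2*o^3 - 210*k^2*o^2 + 8*k*o^4 + 56*k*o^3 + 2*o^5 + 14*o^4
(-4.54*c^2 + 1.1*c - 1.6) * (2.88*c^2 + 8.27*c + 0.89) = -13.0752*c^4 - 34.3778*c^3 + 0.448399999999999*c^2 - 12.253*c - 1.424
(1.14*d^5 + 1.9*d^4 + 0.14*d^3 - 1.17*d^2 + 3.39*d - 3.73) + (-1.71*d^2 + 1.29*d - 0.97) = 1.14*d^5 + 1.9*d^4 + 0.14*d^3 - 2.88*d^2 + 4.68*d - 4.7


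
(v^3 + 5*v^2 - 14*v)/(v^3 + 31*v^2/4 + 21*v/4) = 4*(v - 2)/(4*v + 3)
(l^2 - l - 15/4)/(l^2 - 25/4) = (2*l + 3)/(2*l + 5)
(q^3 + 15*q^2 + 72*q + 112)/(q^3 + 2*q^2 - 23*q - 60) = (q^2 + 11*q + 28)/(q^2 - 2*q - 15)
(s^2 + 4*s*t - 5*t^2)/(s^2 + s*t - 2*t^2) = (s + 5*t)/(s + 2*t)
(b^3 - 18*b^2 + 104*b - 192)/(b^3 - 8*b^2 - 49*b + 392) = (b^2 - 10*b + 24)/(b^2 - 49)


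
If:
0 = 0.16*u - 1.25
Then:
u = 7.81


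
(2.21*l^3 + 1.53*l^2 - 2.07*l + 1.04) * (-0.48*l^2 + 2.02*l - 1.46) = -1.0608*l^5 + 3.7298*l^4 + 0.8576*l^3 - 6.9144*l^2 + 5.123*l - 1.5184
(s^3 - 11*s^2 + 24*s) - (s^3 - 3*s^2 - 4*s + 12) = -8*s^2 + 28*s - 12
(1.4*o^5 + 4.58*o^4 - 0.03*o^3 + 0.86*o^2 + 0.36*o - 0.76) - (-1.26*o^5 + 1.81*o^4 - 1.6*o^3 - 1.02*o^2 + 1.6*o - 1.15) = 2.66*o^5 + 2.77*o^4 + 1.57*o^3 + 1.88*o^2 - 1.24*o + 0.39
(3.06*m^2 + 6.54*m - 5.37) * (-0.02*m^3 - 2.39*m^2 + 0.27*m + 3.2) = -0.0612*m^5 - 7.4442*m^4 - 14.697*m^3 + 24.3921*m^2 + 19.4781*m - 17.184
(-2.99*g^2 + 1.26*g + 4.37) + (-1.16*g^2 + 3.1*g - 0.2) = -4.15*g^2 + 4.36*g + 4.17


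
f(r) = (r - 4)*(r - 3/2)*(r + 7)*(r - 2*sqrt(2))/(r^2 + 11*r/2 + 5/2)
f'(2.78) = -0.61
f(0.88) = -3.66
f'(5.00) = 2.57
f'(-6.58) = -100.35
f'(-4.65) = -1675.16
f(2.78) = 0.03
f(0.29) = -19.88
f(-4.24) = 324.63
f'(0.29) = 55.81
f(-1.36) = 115.68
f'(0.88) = 11.77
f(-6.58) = -35.16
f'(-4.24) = -364.60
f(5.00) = 1.66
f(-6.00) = -120.39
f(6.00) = 5.19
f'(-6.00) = -220.94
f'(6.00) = 4.51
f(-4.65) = 643.66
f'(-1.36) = 33.59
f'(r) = (-2*r - 11/2)*(r - 4)*(r - 3/2)*(r + 7)*(r - 2*sqrt(2))/(r^2 + 11*r/2 + 5/2)^2 + (r - 4)*(r - 3/2)*(r + 7)/(r^2 + 11*r/2 + 5/2) + (r - 4)*(r - 3/2)*(r - 2*sqrt(2))/(r^2 + 11*r/2 + 5/2) + (r - 4)*(r + 7)*(r - 2*sqrt(2))/(r^2 + 11*r/2 + 5/2) + (r - 3/2)*(r + 7)*(r - 2*sqrt(2))/(r^2 + 11*r/2 + 5/2) = 2*(4*r^5 - 4*sqrt(2)*r^4 + 36*r^4 - 44*sqrt(2)*r^3 + 53*r^3 - 419*r^2 - 193*sqrt(2)*r^2 - 325*r + 306*sqrt(2)*r + 210 + 1249*sqrt(2))/(4*r^4 + 44*r^3 + 141*r^2 + 110*r + 25)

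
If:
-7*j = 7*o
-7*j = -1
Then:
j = 1/7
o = -1/7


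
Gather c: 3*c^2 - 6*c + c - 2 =3*c^2 - 5*c - 2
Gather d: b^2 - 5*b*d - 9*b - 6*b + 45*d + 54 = b^2 - 15*b + d*(45 - 5*b) + 54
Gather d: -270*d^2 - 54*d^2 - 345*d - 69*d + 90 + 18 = -324*d^2 - 414*d + 108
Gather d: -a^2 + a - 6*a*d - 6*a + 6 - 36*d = -a^2 - 5*a + d*(-6*a - 36) + 6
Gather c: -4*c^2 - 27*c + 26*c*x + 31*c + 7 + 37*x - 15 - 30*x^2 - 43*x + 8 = -4*c^2 + c*(26*x + 4) - 30*x^2 - 6*x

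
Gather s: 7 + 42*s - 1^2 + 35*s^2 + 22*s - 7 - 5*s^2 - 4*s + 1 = 30*s^2 + 60*s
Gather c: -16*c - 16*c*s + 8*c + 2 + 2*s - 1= c*(-16*s - 8) + 2*s + 1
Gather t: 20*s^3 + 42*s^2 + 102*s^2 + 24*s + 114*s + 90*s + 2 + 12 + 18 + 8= 20*s^3 + 144*s^2 + 228*s + 40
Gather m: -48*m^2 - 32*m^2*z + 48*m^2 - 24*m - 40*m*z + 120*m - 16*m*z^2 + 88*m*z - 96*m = -32*m^2*z + m*(-16*z^2 + 48*z)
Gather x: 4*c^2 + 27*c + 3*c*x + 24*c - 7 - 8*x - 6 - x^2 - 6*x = 4*c^2 + 51*c - x^2 + x*(3*c - 14) - 13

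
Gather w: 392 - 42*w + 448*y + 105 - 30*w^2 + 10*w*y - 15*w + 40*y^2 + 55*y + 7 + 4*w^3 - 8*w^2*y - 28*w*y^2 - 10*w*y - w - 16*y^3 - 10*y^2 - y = 4*w^3 + w^2*(-8*y - 30) + w*(-28*y^2 - 58) - 16*y^3 + 30*y^2 + 502*y + 504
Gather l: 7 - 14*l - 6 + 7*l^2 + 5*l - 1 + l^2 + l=8*l^2 - 8*l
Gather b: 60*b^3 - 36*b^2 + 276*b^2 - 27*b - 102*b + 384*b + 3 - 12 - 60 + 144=60*b^3 + 240*b^2 + 255*b + 75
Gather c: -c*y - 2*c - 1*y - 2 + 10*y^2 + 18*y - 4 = c*(-y - 2) + 10*y^2 + 17*y - 6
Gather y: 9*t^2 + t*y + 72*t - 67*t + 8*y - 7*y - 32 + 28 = 9*t^2 + 5*t + y*(t + 1) - 4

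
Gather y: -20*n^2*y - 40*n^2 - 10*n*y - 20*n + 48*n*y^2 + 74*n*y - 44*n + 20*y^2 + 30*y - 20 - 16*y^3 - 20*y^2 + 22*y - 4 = -40*n^2 + 48*n*y^2 - 64*n - 16*y^3 + y*(-20*n^2 + 64*n + 52) - 24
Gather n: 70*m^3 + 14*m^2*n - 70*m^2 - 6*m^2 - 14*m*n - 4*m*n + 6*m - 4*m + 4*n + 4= 70*m^3 - 76*m^2 + 2*m + n*(14*m^2 - 18*m + 4) + 4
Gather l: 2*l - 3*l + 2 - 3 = -l - 1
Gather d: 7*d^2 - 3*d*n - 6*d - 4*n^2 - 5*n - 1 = 7*d^2 + d*(-3*n - 6) - 4*n^2 - 5*n - 1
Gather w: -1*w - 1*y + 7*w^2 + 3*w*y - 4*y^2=7*w^2 + w*(3*y - 1) - 4*y^2 - y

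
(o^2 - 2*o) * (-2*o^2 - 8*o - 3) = -2*o^4 - 4*o^3 + 13*o^2 + 6*o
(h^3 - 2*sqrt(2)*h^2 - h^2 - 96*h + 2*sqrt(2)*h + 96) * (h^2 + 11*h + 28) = h^5 - 2*sqrt(2)*h^4 + 10*h^4 - 79*h^3 - 20*sqrt(2)*h^3 - 988*h^2 - 34*sqrt(2)*h^2 - 1632*h + 56*sqrt(2)*h + 2688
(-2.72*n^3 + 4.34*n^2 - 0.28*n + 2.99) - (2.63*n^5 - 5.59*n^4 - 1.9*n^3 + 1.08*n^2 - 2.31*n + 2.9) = -2.63*n^5 + 5.59*n^4 - 0.82*n^3 + 3.26*n^2 + 2.03*n + 0.0900000000000003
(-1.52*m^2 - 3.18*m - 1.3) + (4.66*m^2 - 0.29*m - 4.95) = 3.14*m^2 - 3.47*m - 6.25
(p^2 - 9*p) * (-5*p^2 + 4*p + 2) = -5*p^4 + 49*p^3 - 34*p^2 - 18*p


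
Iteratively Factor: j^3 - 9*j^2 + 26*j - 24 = (j - 3)*(j^2 - 6*j + 8) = (j - 4)*(j - 3)*(j - 2)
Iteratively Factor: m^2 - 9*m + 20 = (m - 5)*(m - 4)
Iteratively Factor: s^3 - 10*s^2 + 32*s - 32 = (s - 4)*(s^2 - 6*s + 8) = (s - 4)*(s - 2)*(s - 4)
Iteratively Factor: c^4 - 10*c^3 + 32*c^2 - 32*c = (c)*(c^3 - 10*c^2 + 32*c - 32) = c*(c - 4)*(c^2 - 6*c + 8) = c*(c - 4)^2*(c - 2)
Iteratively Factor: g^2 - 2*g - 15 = (g - 5)*(g + 3)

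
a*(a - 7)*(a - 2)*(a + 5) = a^4 - 4*a^3 - 31*a^2 + 70*a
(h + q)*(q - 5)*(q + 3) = h*q^2 - 2*h*q - 15*h + q^3 - 2*q^2 - 15*q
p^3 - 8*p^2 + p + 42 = (p - 7)*(p - 3)*(p + 2)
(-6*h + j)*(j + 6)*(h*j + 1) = -6*h^2*j^2 - 36*h^2*j + h*j^3 + 6*h*j^2 - 6*h*j - 36*h + j^2 + 6*j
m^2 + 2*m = m*(m + 2)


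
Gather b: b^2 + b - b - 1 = b^2 - 1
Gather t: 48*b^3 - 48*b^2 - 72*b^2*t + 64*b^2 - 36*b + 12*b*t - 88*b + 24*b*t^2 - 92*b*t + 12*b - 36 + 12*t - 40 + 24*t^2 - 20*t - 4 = 48*b^3 + 16*b^2 - 112*b + t^2*(24*b + 24) + t*(-72*b^2 - 80*b - 8) - 80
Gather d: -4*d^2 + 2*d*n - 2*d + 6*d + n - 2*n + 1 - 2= -4*d^2 + d*(2*n + 4) - n - 1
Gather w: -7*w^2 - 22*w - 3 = -7*w^2 - 22*w - 3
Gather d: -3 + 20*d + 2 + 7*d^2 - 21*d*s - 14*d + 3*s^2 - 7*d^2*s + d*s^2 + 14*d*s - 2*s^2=d^2*(7 - 7*s) + d*(s^2 - 7*s + 6) + s^2 - 1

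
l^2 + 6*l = l*(l + 6)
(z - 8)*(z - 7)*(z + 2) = z^3 - 13*z^2 + 26*z + 112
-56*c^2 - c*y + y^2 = (-8*c + y)*(7*c + y)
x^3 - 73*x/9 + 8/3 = (x - 8/3)*(x - 1/3)*(x + 3)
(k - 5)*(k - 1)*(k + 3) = k^3 - 3*k^2 - 13*k + 15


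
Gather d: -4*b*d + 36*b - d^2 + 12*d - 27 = 36*b - d^2 + d*(12 - 4*b) - 27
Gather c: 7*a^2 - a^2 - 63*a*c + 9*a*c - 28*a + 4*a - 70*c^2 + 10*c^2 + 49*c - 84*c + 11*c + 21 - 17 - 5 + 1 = 6*a^2 - 24*a - 60*c^2 + c*(-54*a - 24)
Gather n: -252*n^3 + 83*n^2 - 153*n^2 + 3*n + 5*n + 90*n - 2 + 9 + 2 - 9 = -252*n^3 - 70*n^2 + 98*n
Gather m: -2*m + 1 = 1 - 2*m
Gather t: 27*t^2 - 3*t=27*t^2 - 3*t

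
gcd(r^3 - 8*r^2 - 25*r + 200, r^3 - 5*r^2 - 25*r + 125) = r^2 - 25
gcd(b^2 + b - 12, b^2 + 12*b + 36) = 1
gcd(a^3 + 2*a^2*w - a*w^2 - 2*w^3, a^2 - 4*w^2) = a + 2*w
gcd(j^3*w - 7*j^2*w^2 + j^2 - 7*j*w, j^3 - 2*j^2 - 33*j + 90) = 1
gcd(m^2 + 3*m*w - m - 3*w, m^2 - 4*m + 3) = m - 1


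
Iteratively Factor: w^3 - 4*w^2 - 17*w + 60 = (w + 4)*(w^2 - 8*w + 15) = (w - 3)*(w + 4)*(w - 5)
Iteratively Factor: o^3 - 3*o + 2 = (o - 1)*(o^2 + o - 2) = (o - 1)*(o + 2)*(o - 1)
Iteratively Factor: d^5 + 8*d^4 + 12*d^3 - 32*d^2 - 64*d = (d - 2)*(d^4 + 10*d^3 + 32*d^2 + 32*d) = d*(d - 2)*(d^3 + 10*d^2 + 32*d + 32) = d*(d - 2)*(d + 4)*(d^2 + 6*d + 8) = d*(d - 2)*(d + 2)*(d + 4)*(d + 4)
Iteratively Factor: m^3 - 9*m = (m + 3)*(m^2 - 3*m) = m*(m + 3)*(m - 3)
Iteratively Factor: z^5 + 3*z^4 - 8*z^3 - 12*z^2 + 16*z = (z)*(z^4 + 3*z^3 - 8*z^2 - 12*z + 16) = z*(z + 2)*(z^3 + z^2 - 10*z + 8) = z*(z - 2)*(z + 2)*(z^2 + 3*z - 4) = z*(z - 2)*(z + 2)*(z + 4)*(z - 1)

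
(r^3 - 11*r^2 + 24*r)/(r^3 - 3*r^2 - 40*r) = (r - 3)/(r + 5)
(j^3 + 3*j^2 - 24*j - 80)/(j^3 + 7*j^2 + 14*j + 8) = (j^2 - j - 20)/(j^2 + 3*j + 2)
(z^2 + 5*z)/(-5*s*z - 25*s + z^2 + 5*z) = z/(-5*s + z)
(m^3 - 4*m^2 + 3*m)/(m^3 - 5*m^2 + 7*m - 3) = m/(m - 1)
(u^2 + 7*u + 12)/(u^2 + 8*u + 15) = (u + 4)/(u + 5)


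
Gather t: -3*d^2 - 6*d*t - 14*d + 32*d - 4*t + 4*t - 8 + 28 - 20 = -3*d^2 - 6*d*t + 18*d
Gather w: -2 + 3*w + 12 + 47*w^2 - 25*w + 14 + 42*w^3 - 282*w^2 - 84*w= 42*w^3 - 235*w^2 - 106*w + 24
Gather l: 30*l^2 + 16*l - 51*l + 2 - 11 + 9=30*l^2 - 35*l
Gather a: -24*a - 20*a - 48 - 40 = -44*a - 88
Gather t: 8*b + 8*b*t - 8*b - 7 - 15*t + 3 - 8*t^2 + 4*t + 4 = -8*t^2 + t*(8*b - 11)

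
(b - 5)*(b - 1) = b^2 - 6*b + 5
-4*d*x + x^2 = x*(-4*d + x)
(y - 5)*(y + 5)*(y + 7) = y^3 + 7*y^2 - 25*y - 175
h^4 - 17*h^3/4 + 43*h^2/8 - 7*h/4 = h*(h - 2)*(h - 7/4)*(h - 1/2)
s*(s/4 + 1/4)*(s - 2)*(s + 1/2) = s^4/4 - s^3/8 - 5*s^2/8 - s/4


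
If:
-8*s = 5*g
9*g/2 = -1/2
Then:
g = -1/9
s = 5/72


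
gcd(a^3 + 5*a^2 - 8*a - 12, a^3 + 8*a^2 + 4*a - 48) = a^2 + 4*a - 12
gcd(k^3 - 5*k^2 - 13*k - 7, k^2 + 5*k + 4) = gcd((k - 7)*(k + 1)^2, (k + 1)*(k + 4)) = k + 1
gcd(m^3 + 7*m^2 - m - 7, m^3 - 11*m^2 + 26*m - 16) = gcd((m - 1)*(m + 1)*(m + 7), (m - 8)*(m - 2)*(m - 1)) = m - 1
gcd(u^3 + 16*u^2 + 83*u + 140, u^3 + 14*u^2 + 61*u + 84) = u^2 + 11*u + 28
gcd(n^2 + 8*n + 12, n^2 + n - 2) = n + 2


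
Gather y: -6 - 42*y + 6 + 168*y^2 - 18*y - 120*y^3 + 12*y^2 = -120*y^3 + 180*y^2 - 60*y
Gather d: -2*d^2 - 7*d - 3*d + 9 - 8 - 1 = -2*d^2 - 10*d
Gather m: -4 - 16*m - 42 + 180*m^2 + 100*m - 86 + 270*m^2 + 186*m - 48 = 450*m^2 + 270*m - 180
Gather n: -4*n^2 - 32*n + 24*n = -4*n^2 - 8*n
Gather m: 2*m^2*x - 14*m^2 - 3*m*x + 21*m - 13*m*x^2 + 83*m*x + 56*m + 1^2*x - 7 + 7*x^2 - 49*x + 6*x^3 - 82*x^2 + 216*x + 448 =m^2*(2*x - 14) + m*(-13*x^2 + 80*x + 77) + 6*x^3 - 75*x^2 + 168*x + 441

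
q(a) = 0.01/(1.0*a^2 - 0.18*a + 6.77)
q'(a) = 0.01*(0.18 - 2.0*a)/(1.0*a^2 - 0.18*a + 6.77)^2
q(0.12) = 0.00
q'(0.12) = -0.00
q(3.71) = 0.00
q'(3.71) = -0.00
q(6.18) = 0.00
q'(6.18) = -0.00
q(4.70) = 0.00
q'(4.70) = -0.00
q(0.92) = 0.00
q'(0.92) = -0.00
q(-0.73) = 0.00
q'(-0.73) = 0.00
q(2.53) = 0.00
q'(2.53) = -0.00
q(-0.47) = 0.00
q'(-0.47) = 0.00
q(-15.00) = 0.00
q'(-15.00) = 0.00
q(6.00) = 0.00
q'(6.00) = -0.00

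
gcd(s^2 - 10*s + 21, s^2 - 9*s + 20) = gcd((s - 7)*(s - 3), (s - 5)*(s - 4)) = 1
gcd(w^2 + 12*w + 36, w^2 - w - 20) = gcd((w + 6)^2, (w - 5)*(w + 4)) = 1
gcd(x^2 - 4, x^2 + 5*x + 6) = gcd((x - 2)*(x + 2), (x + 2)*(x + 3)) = x + 2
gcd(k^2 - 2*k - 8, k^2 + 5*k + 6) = k + 2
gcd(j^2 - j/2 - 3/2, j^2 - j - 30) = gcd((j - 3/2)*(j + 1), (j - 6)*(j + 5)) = 1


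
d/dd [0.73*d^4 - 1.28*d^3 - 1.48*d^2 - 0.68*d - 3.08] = 2.92*d^3 - 3.84*d^2 - 2.96*d - 0.68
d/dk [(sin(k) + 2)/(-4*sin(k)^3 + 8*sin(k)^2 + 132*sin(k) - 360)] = (sin(k)^3 + 2*sin(k)^2 - 4*sin(k) - 78)*cos(k)/(2*(sin(k)^3 - 2*sin(k)^2 - 33*sin(k) + 90)^2)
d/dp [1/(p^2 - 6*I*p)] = 2*(-p + 3*I)/(p^2*(p - 6*I)^2)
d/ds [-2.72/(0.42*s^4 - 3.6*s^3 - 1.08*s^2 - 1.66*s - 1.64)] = (4.5696*s^3 - 29.376*s^2 - 5.8752*s - 4.5152)/(-0.42*s^4 + 3.6*s^3 + 1.08*s^2 + 1.66*s + 1.64)^2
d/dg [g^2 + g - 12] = 2*g + 1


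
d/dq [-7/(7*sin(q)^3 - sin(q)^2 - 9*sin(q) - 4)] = 7*(21*sin(q)^2 - 2*sin(q) - 9)*cos(q)/(-7*sin(q)^3 + sin(q)^2 + 9*sin(q) + 4)^2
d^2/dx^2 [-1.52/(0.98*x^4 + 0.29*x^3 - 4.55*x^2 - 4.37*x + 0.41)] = ((17.8752*x^2 + 2.6448*x - 13.832)*(0.98*x^4 + 0.29*x^3 - 4.55*x^2 - 4.37*x + 0.41) - 1.52*(3.92*x^3 + 0.87*x^2 - 9.1*x - 4.37)*(7.84*x^3 + 1.74*x^2 - 18.2*x - 8.74))/(0.98*x^4 + 0.29*x^3 - 4.55*x^2 - 4.37*x + 0.41)^3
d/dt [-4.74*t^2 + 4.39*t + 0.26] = 4.39 - 9.48*t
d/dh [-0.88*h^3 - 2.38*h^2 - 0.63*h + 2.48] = -2.64*h^2 - 4.76*h - 0.63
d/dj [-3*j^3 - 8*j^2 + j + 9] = -9*j^2 - 16*j + 1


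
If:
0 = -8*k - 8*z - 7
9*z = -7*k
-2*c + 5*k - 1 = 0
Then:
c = -331/32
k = -63/16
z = 49/16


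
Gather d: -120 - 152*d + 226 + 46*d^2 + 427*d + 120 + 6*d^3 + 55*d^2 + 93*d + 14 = 6*d^3 + 101*d^2 + 368*d + 240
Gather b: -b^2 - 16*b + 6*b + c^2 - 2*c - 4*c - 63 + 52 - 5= -b^2 - 10*b + c^2 - 6*c - 16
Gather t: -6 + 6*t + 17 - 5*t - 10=t + 1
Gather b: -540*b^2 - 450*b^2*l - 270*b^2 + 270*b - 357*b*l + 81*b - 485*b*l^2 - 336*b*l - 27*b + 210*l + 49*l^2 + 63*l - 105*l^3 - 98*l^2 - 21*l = b^2*(-450*l - 810) + b*(-485*l^2 - 693*l + 324) - 105*l^3 - 49*l^2 + 252*l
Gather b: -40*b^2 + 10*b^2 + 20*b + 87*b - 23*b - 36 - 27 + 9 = -30*b^2 + 84*b - 54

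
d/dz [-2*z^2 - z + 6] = -4*z - 1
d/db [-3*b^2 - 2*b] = -6*b - 2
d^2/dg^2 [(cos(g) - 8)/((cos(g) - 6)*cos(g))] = (26*sin(g)^4/cos(g)^3 + sin(g)^2 - 143 + 292/cos(g) + 288/cos(g)^2 - 602/cos(g)^3)/(cos(g) - 6)^3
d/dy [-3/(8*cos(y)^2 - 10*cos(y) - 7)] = 6*(5 - 8*cos(y))*sin(y)/(-8*cos(y)^2 + 10*cos(y) + 7)^2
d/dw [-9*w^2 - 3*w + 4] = -18*w - 3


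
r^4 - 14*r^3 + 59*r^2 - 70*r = r*(r - 7)*(r - 5)*(r - 2)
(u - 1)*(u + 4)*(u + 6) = u^3 + 9*u^2 + 14*u - 24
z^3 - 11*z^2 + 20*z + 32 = (z - 8)*(z - 4)*(z + 1)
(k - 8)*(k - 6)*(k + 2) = k^3 - 12*k^2 + 20*k + 96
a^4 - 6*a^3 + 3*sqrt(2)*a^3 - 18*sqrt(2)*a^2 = a^2*(a - 6)*(a + 3*sqrt(2))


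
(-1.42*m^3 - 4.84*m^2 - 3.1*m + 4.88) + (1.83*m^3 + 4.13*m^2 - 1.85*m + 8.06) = 0.41*m^3 - 0.71*m^2 - 4.95*m + 12.94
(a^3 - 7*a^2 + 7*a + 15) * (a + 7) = a^4 - 42*a^2 + 64*a + 105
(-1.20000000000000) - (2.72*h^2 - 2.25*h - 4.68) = -2.72*h^2 + 2.25*h + 3.48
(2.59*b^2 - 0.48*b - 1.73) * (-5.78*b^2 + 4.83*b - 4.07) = -14.9702*b^4 + 15.2841*b^3 - 2.8603*b^2 - 6.4023*b + 7.0411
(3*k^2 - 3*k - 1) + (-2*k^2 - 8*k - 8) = k^2 - 11*k - 9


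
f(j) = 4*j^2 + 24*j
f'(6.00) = 72.00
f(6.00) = 288.00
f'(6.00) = 72.00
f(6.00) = 288.00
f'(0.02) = 24.16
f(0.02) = 0.48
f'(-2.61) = 3.12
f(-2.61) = -35.39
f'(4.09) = 56.72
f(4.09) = 165.07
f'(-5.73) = -21.84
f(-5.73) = -6.19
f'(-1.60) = 11.20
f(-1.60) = -28.16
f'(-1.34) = 13.28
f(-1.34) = -24.98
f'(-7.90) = -39.20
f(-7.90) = 60.04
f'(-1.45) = 12.40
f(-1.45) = -26.39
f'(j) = 8*j + 24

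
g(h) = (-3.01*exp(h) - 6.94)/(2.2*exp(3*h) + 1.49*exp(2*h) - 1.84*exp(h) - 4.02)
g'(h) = (-3.01*exp(h) - 6.94)*(-6.6*exp(3*h) - 2.98*exp(2*h) + 1.84*exp(h))/(2.2*exp(3*h) + 1.49*exp(2*h) - 1.84*exp(h) - 4.02)^2 - 3.01*exp(h)/(2.2*exp(3*h) + 1.49*exp(2*h) - 1.84*exp(h) - 4.02)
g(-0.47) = 2.18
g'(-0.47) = 1.34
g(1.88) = -0.04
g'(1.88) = 0.09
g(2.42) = -0.01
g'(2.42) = 0.03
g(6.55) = -0.00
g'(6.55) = 0.00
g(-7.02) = 1.73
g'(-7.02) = -0.00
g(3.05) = -0.00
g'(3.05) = 0.01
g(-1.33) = 1.77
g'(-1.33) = 0.12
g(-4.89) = 1.73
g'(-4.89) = -0.00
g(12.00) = 0.00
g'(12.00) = 0.00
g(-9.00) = 1.73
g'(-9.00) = 0.00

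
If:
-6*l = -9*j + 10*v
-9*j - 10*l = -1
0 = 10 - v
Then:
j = 503/72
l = -99/16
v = 10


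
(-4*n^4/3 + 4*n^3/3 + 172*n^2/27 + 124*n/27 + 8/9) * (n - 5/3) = -4*n^5/3 + 32*n^4/9 + 112*n^3/27 - 488*n^2/81 - 548*n/81 - 40/27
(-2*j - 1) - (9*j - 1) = -11*j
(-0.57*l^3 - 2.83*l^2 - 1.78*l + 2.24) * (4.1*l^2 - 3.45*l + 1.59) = -2.337*l^5 - 9.6365*l^4 + 1.5592*l^3 + 10.8253*l^2 - 10.5582*l + 3.5616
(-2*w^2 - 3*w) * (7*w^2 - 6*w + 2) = -14*w^4 - 9*w^3 + 14*w^2 - 6*w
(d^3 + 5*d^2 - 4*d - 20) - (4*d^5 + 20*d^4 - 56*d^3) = -4*d^5 - 20*d^4 + 57*d^3 + 5*d^2 - 4*d - 20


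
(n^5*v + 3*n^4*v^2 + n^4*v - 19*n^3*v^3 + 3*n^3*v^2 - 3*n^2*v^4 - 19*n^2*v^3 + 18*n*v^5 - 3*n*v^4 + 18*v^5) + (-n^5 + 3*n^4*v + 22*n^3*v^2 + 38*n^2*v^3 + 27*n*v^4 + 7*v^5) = n^5*v - n^5 + 3*n^4*v^2 + 4*n^4*v - 19*n^3*v^3 + 25*n^3*v^2 - 3*n^2*v^4 + 19*n^2*v^3 + 18*n*v^5 + 24*n*v^4 + 25*v^5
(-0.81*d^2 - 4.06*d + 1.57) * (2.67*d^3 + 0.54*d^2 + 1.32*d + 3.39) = -2.1627*d^5 - 11.2776*d^4 + 0.9303*d^3 - 7.2573*d^2 - 11.691*d + 5.3223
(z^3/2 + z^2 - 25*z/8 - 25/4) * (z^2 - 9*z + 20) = z^5/2 - 7*z^4/2 - 17*z^3/8 + 335*z^2/8 - 25*z/4 - 125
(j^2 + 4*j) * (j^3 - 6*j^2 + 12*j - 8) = j^5 - 2*j^4 - 12*j^3 + 40*j^2 - 32*j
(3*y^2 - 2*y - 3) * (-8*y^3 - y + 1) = -24*y^5 + 16*y^4 + 21*y^3 + 5*y^2 + y - 3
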